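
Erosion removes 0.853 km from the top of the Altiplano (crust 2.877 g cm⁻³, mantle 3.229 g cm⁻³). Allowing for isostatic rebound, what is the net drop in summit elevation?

Rebound u = e ρ_c/ρ_m = 0.853 km × 2.877/3.229 = 0.76 km.
Net surface drop = e − u = 0.853 km − 0.76 km = e (ρ_m − ρ_c)/ρ_m = 0.093 km.

0.093 km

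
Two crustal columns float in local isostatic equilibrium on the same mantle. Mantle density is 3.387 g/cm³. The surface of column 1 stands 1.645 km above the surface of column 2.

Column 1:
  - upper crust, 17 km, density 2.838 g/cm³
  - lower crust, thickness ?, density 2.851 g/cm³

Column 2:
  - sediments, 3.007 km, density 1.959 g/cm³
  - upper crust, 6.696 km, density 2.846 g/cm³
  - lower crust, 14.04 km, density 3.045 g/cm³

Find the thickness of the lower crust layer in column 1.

Take the compensation level at the base of the deeper column (depth z_c below the surface of column 1) and equate Σ ρ_i t_i down to z_c; mantle fills any gap and the z_c terms cancel.
Column 1: 17×2.838 + x×2.851 + (z_c − 17 − x)×3.387
Column 2: 1.645×0 + 3.007×1.959 + 6.696×2.846 + 14.04×3.045 + (z_c − 1.645 − 23.743)×3.387
The z_c×3.387 term appears on both sides and cancels. Collect the known terms of each column as K = Σ(ρt)_known − 3.387 × (depth of known layers): K_1 = 48.246 − 3.387×17 = −9.333; K_2 = 67.699329 − 3.387×(1.645 + 23.743) = −18.289827.
Balance: K_1 − x×(3.387 − 2.851) = K_2, so x = (K_1 − K_2)/(3.387 − 2.851) = 8.95683/0.536 = 16.7 km.

16.7 km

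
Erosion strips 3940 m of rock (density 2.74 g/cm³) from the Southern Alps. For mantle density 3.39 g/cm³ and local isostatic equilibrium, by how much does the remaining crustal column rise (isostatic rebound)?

Unloading: uplift u = e ρ_c/ρ_m = 3940 m × 2.74/3.39 = 3180 m.

3180 m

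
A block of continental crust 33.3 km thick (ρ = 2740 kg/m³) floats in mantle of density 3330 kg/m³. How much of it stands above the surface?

Floating equilibrium: submerged depth d = t ρ_obj/ρ_fluid = 33.3 km × 2740/3330 = 27.4 km.
Freeboard = t − d = 33.3 km − 27.4 km = 5.9 km.

5.9 km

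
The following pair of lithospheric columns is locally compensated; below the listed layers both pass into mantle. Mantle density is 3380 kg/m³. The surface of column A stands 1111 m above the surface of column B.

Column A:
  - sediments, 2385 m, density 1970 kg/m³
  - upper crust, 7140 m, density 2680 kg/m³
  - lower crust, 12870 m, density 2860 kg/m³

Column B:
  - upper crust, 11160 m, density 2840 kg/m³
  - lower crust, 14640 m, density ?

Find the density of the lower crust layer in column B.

3020 kg/m³

Take the compensation level at the base of the deeper column (depth z_c below the surface of column A) and equate Σ ρ_i t_i down to z_c; mantle fills any gap and the z_c terms cancel.
Column A: 2385×1970 + 7140×2680 + 12870×2860 + (z_c − 22395)×3380
Column B: 1111×0 + 11160×2840 + 14640×ρ + (z_c − 1111 − 25800)×3380
The z_c×3380 term appears on both sides and cancels. Collect the known terms of each column as K = Σ(ρt)_known − 3380 × (depth of known layers): K_A = 60641850 − 3380×22395 = −15053250; K_B = 31694400 − 3380×(1111 + 25800) = −59264780.
Balance: K_A = K_B + 14640×ρ, so ρ = (K_A − K_B)/14640 = 44211500/14640 = 3020 kg/m³.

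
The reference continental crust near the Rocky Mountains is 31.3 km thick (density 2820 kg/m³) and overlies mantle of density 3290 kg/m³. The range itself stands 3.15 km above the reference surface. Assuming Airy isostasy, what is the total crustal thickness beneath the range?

53.4 km

Root depth r = h ρ_c / (ρ_m − ρ_c) = 3.15 km × 2820 / 470 = 18.9 km.
Total thickness = T + h + r = 31.3 km + 3.15 km + 18.9 km = 53.4 km.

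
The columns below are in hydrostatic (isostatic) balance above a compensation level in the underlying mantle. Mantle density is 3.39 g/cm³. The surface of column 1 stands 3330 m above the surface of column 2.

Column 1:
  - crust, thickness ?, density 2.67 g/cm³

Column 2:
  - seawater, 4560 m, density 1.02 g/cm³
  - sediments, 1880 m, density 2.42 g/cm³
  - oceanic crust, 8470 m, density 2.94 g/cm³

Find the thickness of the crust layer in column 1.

38500 m

Take the compensation level at the base of the deeper column (depth z_c below the surface of column 1) and equate Σ ρ_i t_i down to z_c; mantle fills any gap and the z_c terms cancel.
Column 1: x×2.67 + (z_c − 0 − x)×3.39
Column 2: 3330×0 + 4560×1.02 + 1880×2.42 + 8470×2.94 + (z_c − 3330 − 14910)×3.39
The z_c×3.39 term appears on both sides and cancels. Collect the known terms of each column as K = Σ(ρt)_known − 3.39 × (depth of known layers): K_1 = 0 − 3.39×0 = 0; K_2 = 34102.6 − 3.39×(3330 + 14910) = −27731.
Balance: K_1 − x×(3.39 − 2.67) = K_2, so x = (K_1 − K_2)/(3.39 − 2.67) = 27731/0.72 = 38500 m.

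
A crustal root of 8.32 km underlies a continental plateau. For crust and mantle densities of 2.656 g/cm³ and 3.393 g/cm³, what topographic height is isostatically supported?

Balancing pressure at the compensation depth: ρ_c h = (ρ_m − ρ_c) r.
h = r (ρ_m − ρ_c) / ρ_c = 8.32 km × (3.393 − 2.656) / 2.656 = 2.31 km.

2.31 km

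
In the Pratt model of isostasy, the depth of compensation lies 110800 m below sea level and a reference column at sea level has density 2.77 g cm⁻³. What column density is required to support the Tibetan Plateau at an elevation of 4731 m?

Pratt balance: ρ_ref D = ρ (D + h).
ρ = ρ_ref D/(D + h) = 2.77 × 110800 m/(110800 m + 4731 m) = 2.66 g cm⁻³.

2.66 g cm⁻³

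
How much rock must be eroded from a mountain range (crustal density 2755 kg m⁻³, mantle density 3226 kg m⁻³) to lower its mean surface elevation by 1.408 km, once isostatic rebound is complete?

9.64 km

Net drop Δ = e − u = e − e ρ_c/ρ_m = e (ρ_m − ρ_c)/ρ_m.
e = Δ ρ_m/(ρ_m − ρ_c) = 1.408 km × 3226/471 = 9.64 km.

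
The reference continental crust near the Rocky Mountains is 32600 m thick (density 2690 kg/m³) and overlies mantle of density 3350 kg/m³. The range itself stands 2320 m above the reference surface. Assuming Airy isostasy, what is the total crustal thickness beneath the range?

44400 m

Root depth r = h ρ_c / (ρ_m − ρ_c) = 2320 m × 2690 / 660 = 9456 m.
Total thickness = T + h + r = 32600 m + 2320 m + 9456 m = 44400 m.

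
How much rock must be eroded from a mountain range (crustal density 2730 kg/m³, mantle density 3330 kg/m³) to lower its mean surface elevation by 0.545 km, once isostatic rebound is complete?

3.02 km

Net drop Δ = e − u = e − e ρ_c/ρ_m = e (ρ_m − ρ_c)/ρ_m.
e = Δ ρ_m/(ρ_m − ρ_c) = 0.545 km × 3330/600 = 3.02 km.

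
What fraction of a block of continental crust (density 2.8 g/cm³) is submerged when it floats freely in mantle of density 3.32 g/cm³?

Submerged fraction = ρ_obj/ρ_fluid = 2.8/3.32 = 0.843.

0.843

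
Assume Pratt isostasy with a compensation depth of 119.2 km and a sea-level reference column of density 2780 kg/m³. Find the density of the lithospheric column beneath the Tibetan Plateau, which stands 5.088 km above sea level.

Pratt balance: ρ_ref D = ρ (D + h).
ρ = ρ_ref D/(D + h) = 2780 × 119.2 km/(119.2 km + 5.088 km) = 2670 kg/m³.

2670 kg/m³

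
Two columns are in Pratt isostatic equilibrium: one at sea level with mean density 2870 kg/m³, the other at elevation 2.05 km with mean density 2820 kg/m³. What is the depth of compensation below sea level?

116 km

ρ_ref D = ρ (D + h) → D (ρ_ref − ρ) = ρ h.
D = ρ h/(ρ_ref − ρ) = 2820 × 2.05 km/(2870 − 2820) = 116 km.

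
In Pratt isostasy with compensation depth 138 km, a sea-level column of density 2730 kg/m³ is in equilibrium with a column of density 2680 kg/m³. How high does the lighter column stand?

2.57 km

ρ_ref D = ρ (D + h) → h = D (ρ_ref − ρ)/ρ.
h = 138 km × (2730 − 2680)/2680 = 2.57 km.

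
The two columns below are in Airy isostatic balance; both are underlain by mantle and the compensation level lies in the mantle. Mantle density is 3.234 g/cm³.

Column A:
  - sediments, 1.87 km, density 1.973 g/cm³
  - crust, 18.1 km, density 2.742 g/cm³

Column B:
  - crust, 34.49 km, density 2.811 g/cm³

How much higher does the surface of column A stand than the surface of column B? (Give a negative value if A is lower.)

−1.03 km

For any compensation level in the mantle, the mantle terms cancel and isostasy reduces to e = (Σt_A − Σt_B) − (Σ(ρt)_A − Σ(ρt)_B) / ρ_m.
Σt_A = 19.97 km; Σt_B = 34.49 km; Σ(ρt)_A = 53.31971; Σ(ρt)_B = 96.95139 (in km·g/cm³).
e = (19.97 − 34.49) − (53.31971 − 96.95139) / 3.234 = −1.03 km.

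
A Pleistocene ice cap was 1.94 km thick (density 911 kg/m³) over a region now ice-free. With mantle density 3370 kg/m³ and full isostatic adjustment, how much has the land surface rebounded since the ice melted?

Removing the load lets mantle flow back in; uplift u satisfies ρ_ice t = ρ_m u.
u = t ρ_ice/ρ_m = 1.94 km × 911/3370 = 0.524 km.

0.524 km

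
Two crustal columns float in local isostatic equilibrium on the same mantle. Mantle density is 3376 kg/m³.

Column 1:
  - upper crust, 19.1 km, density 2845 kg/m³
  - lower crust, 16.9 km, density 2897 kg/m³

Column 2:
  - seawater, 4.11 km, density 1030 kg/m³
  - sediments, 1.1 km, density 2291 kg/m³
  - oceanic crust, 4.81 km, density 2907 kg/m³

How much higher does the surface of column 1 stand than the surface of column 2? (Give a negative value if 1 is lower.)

For any compensation level in the mantle, the mantle terms cancel and isostasy reduces to e = (Σt_1 − Σt_2) − (Σ(ρt)_1 − Σ(ρt)_2) / ρ_m.
Σt_1 = 36 km; Σt_2 = 10.02 km; Σ(ρt)_1 = 103298.8; Σ(ρt)_2 = 20736.07 (in km·kg/m³).
e = (36 − 10.02) − (103298.8 − 20736.07) / 3376 = 1.52 km.

1.52 km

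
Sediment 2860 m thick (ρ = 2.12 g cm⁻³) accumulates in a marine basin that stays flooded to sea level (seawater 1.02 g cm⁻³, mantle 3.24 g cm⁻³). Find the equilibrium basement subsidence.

1420 m

Submarine loading: the sediment displaces seawater, and the subsidence is in turn flooded, so s (ρ_m − ρ_w) = t (ρ_sed − ρ_w).
s = 2860 m × (2.12 − 1.02) / (3.24 − 1.02) = 1420 m.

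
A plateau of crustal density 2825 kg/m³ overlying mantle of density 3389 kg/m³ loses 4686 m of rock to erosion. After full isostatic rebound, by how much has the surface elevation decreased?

Rebound u = e ρ_c/ρ_m = 4686 m × 2825/3389 = 3906 m.
Net surface drop = e − u = 4686 m − 3906 m = e (ρ_m − ρ_c)/ρ_m = 780 m.

780 m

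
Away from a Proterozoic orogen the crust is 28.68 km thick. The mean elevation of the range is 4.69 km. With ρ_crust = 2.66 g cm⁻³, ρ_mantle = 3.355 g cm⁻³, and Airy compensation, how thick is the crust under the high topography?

51.3 km

Root depth r = h ρ_c / (ρ_m − ρ_c) = 4.69 km × 2.66 / 0.695 = 17.95 km.
Total thickness = T + h + r = 28.68 km + 4.69 km + 17.95 km = 51.3 km.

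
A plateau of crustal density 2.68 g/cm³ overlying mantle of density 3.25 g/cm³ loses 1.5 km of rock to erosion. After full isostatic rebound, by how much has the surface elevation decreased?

Rebound u = e ρ_c/ρ_m = 1.5 km × 2.68/3.25 = 1.237 km.
Net surface drop = e − u = 1.5 km − 1.237 km = e (ρ_m − ρ_c)/ρ_m = 0.263 km.

0.263 km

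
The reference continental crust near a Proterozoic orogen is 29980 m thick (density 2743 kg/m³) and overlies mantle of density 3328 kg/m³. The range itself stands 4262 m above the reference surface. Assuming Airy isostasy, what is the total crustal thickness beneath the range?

Root depth r = h ρ_c / (ρ_m − ρ_c) = 4262 m × 2743 / 585 = 19980 m.
Total thickness = T + h + r = 29980 m + 4262 m + 19980 m = 54200 m.

54200 m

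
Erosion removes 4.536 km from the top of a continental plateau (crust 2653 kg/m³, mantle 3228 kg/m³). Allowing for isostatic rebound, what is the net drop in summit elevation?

Rebound u = e ρ_c/ρ_m = 4.536 km × 2653/3228 = 3.728 km.
Net surface drop = e − u = 4.536 km − 3.728 km = e (ρ_m − ρ_c)/ρ_m = 0.808 km.

0.808 km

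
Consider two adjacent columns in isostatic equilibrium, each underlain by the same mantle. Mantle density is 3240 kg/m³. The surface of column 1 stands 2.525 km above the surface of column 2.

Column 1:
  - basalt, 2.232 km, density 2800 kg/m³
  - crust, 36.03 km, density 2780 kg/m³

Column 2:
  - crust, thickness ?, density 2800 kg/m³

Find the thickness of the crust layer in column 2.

21.3 km

Take the compensation level at the base of the deeper column (depth z_c below the surface of column 1) and equate Σ ρ_i t_i down to z_c; mantle fills any gap and the z_c terms cancel.
Column 1: 2.232×2800 + 36.03×2780 + (z_c − 38.262)×3240
Column 2: 2.525×0 + x×2800 + (z_c − 2.525 − 0 − x)×3240
The z_c×3240 term appears on both sides and cancels. Collect the known terms of each column as K = Σ(ρt)_known − 3240 × (depth of known layers): K_1 = 106413 − 3240×38.262 = −17555.88; K_2 = 0 − 3240×(2.525 + 0) = −8181.
Balance: K_1 = K_2 − x×(3240 − 2800), so x = (K_2 − K_1)/(3240 − 2800) = 9374.88/440 = 21.3 km.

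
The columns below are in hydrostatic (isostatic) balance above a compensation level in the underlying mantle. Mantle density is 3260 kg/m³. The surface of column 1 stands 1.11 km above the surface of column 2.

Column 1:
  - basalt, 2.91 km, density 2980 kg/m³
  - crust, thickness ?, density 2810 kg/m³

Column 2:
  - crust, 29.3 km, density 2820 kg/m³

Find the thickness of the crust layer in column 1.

Take the compensation level at the base of the deeper column (depth z_c below the surface of column 1) and equate Σ ρ_i t_i down to z_c; mantle fills any gap and the z_c terms cancel.
Column 1: 2.91×2980 + x×2810 + (z_c − 2.91 − x)×3260
Column 2: 1.11×0 + 29.3×2820 + (z_c − 1.11 − 29.3)×3260
The z_c×3260 term appears on both sides and cancels. Collect the known terms of each column as K = Σ(ρt)_known − 3260 × (depth of known layers): K_1 = 8671.8 − 3260×2.91 = −814.8; K_2 = 82626 − 3260×(1.11 + 29.3) = −16510.6.
Balance: K_1 − x×(3260 − 2810) = K_2, so x = (K_1 − K_2)/(3260 − 2810) = 15695.8/450 = 34.9 km.

34.9 km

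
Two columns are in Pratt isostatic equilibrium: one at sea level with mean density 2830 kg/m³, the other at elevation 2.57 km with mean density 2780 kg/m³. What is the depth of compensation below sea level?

143 km

ρ_ref D = ρ (D + h) → D (ρ_ref − ρ) = ρ h.
D = ρ h/(ρ_ref − ρ) = 2780 × 2.57 km/(2830 − 2780) = 143 km.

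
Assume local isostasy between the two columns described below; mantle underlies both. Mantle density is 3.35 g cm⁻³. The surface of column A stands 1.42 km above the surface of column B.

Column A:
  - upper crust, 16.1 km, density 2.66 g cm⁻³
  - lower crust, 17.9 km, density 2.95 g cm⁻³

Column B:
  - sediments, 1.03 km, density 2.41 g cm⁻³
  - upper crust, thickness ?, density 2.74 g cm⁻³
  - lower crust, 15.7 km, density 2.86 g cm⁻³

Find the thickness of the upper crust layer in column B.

7.95 km

Take the compensation level at the base of the deeper column (depth z_c below the surface of column A) and equate Σ ρ_i t_i down to z_c; mantle fills any gap and the z_c terms cancel.
Column A: 16.1×2.66 + 17.9×2.95 + (z_c − 34)×3.35
Column B: 1.42×0 + 1.03×2.41 + x×2.74 + 15.7×2.86 + (z_c − 1.42 − 16.73 − x)×3.35
The z_c×3.35 term appears on both sides and cancels. Collect the known terms of each column as K = Σ(ρt)_known − 3.35 × (depth of known layers): K_A = 95.631 − 3.35×34 = −18.269; K_B = 47.3843 − 3.35×(1.42 + 16.73) = −13.4182.
Balance: K_A = K_B − x×(3.35 − 2.74), so x = (K_B − K_A)/(3.35 − 2.74) = 4.8508/0.61 = 7.95 km.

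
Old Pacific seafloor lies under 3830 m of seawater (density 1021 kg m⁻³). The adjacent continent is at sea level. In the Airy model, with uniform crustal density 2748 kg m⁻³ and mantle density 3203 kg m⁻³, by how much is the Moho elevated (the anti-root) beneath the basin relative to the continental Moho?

14500 m

By Archimedes' principle applied to the lithosphere: replacing crust with seawater at the top is compensated by replacing crust with mantle at the base: d (ρ_c − ρ_w) = a (ρ_m − ρ_c).
a = d (ρ_c − ρ_w)/(ρ_m − ρ_c) = 3830 m × 1727/455 = 14500 m.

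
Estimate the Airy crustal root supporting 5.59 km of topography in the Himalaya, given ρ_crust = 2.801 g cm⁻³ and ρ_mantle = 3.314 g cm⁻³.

In Airy isostatic equilibrium: the weight of the topography is balanced by the buoyancy of the root, ρ_c h = (ρ_m − ρ_c) r.
r = h · ρ_c / (ρ_m − ρ_c) = 5.59 km × 2.801 / (3.314 − 2.801) = 30.5 km.

30.5 km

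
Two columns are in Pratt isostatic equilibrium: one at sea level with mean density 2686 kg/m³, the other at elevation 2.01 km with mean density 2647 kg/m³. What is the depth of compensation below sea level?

ρ_ref D = ρ (D + h) → D (ρ_ref − ρ) = ρ h.
D = ρ h/(ρ_ref − ρ) = 2647 × 2.01 km/(2686 − 2647) = 136 km.

136 km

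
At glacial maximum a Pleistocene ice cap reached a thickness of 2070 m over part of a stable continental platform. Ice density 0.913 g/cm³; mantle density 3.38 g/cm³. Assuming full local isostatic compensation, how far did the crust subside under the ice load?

For local isostatic compensation: the ice load ρ_ice t is balanced by mantle displaced below, ρ_m s.
s = t ρ_ice / ρ_m = 2070 m × 0.913/3.38 = 559 m.

559 m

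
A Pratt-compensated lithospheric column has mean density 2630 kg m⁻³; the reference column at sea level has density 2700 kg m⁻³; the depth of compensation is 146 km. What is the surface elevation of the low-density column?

ρ_ref D = ρ (D + h) → h = D (ρ_ref − ρ)/ρ.
h = 146 km × (2700 − 2630)/2630 = 3.89 km.

3.89 km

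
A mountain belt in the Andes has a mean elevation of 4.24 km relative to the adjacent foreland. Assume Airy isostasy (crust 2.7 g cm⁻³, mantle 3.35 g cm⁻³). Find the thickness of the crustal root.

For local isostatic compensation: the weight of the topography is balanced by the buoyancy of the root, ρ_c h = (ρ_m − ρ_c) r.
r = h · ρ_c / (ρ_m − ρ_c) = 4.24 km × 2.7 / (3.35 − 2.7) = 17.6 km.

17.6 km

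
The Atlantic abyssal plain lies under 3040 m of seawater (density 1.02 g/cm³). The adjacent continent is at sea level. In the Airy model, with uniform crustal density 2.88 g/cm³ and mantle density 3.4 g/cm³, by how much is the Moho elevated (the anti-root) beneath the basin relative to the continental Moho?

10900 m

Balancing pressure at the compensation depth: replacing crust with seawater at the top is compensated by replacing crust with mantle at the base: d (ρ_c − ρ_w) = a (ρ_m − ρ_c).
a = d (ρ_c − ρ_w)/(ρ_m − ρ_c) = 3040 m × 1.86/0.52 = 10900 m.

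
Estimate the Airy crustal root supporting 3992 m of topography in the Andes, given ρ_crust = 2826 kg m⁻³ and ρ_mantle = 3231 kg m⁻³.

Isostatic balance requires: the weight of the topography is balanced by the buoyancy of the root, ρ_c h = (ρ_m − ρ_c) r.
r = h · ρ_c / (ρ_m − ρ_c) = 3992 m × 2826 / (3231 − 2826) = 27900 m.

27900 m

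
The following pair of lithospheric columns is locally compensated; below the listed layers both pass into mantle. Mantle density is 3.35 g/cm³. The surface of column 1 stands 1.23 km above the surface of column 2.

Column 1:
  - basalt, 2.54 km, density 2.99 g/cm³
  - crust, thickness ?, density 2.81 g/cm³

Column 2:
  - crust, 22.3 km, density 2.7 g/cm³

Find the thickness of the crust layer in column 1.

Take the compensation level at the base of the deeper column (depth z_c below the surface of column 1) and equate Σ ρ_i t_i down to z_c; mantle fills any gap and the z_c terms cancel.
Column 1: 2.54×2.99 + x×2.81 + (z_c − 2.54 − x)×3.35
Column 2: 1.23×0 + 22.3×2.7 + (z_c − 1.23 − 22.3)×3.35
The z_c×3.35 term appears on both sides and cancels. Collect the known terms of each column as K = Σ(ρt)_known − 3.35 × (depth of known layers): K_1 = 7.5946 − 3.35×2.54 = −0.9144; K_2 = 60.21 − 3.35×(1.23 + 22.3) = −18.6155.
Balance: K_1 − x×(3.35 − 2.81) = K_2, so x = (K_1 − K_2)/(3.35 − 2.81) = 17.7011/0.54 = 32.8 km.

32.8 km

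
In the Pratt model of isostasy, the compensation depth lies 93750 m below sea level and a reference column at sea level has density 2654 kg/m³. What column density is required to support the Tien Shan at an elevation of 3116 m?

Pratt balance: ρ_ref D = ρ (D + h).
ρ = ρ_ref D/(D + h) = 2654 × 93750 m/(93750 m + 3116 m) = 2570 kg/m³.

2570 kg/m³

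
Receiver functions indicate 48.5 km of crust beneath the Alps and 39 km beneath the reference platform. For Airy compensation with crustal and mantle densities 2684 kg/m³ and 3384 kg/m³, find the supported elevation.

Excess crust Δ = 48.5 km − 39 km = 9.5 km, split between elevation h and root r with h + r = Δ.
Airy balance ρ_c h = (ρ_m − ρ_c) r gives r = h ρ_c/(ρ_m − ρ_c), so h (1 + ρ_c/(ρ_m − ρ_c)) = Δ, i.e. h = Δ (ρ_m − ρ_c)/ρ_m.
h = 9.5 km × 700/3384 = 1.97 km.

1.97 km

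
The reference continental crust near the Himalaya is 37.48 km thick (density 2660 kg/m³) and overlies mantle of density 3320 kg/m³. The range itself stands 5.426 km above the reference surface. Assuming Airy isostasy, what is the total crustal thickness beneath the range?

64.8 km

Root depth r = h ρ_c / (ρ_m − ρ_c) = 5.426 km × 2660 / 660 = 21.87 km.
Total thickness = T + h + r = 37.48 km + 5.426 km + 21.87 km = 64.8 km.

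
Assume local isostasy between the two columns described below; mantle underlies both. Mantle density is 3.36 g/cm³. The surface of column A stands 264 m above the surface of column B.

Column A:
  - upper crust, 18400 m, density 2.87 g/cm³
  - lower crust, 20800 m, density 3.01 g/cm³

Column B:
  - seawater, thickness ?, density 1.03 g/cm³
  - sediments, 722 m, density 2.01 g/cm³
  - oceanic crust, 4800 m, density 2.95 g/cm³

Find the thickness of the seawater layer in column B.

5350 m

Take the compensation level at the base of the deeper column (depth z_c below the surface of column A) and equate Σ ρ_i t_i down to z_c; mantle fills any gap and the z_c terms cancel.
Column A: 18400×2.87 + 20800×3.01 + (z_c − 39200)×3.36
Column B: 264×0 + x×1.03 + 722×2.01 + 4800×2.95 + (z_c − 264 − 5522 − x)×3.36
The z_c×3.36 term appears on both sides and cancels. Collect the known terms of each column as K = Σ(ρt)_known − 3.36 × (depth of known layers): K_A = 115416 − 3.36×39200 = −16296; K_B = 15611.22 − 3.36×(264 + 5522) = −3829.74.
Balance: K_A = K_B − x×(3.36 − 1.03), so x = (K_B − K_A)/(3.36 − 1.03) = 12466.3/2.33 = 5350 m.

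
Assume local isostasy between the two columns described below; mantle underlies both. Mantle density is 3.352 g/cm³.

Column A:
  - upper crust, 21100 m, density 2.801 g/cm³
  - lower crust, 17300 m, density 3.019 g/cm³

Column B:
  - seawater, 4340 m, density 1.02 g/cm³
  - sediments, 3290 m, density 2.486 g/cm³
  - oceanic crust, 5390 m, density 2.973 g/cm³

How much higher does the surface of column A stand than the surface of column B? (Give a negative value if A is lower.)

708 m

For any compensation level in the mantle, the mantle terms cancel and isostasy reduces to e = (Σt_A − Σt_B) − (Σ(ρt)_A − Σ(ρt)_B) / ρ_m.
Σt_A = 38400 m; Σt_B = 13020 m; Σ(ρt)_A = 111329.8; Σ(ρt)_B = 28630.21 (in m·g/cm³).
e = (38400 − 13020) − (111329.8 − 28630.21) / 3.352 = 708 m.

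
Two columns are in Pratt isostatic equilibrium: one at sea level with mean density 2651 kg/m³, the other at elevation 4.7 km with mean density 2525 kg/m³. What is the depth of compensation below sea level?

94.2 km

ρ_ref D = ρ (D + h) → D (ρ_ref − ρ) = ρ h.
D = ρ h/(ρ_ref − ρ) = 2525 × 4.7 km/(2651 − 2525) = 94.2 km.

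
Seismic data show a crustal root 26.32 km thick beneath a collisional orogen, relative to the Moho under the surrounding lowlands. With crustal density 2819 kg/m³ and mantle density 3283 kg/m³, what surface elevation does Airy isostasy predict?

4.33 km

For local isostatic compensation: ρ_c h = (ρ_m − ρ_c) r.
h = r (ρ_m − ρ_c) / ρ_c = 26.32 km × (3283 − 2819) / 2819 = 4.33 km.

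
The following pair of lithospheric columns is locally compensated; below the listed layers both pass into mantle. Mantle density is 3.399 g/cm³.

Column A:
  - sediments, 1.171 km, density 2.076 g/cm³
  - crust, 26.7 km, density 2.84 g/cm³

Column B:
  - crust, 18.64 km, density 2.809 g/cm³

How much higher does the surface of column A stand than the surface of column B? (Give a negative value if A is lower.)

For any compensation level in the mantle, the mantle terms cancel and isostasy reduces to e = (Σt_A − Σt_B) − (Σ(ρt)_A − Σ(ρt)_B) / ρ_m.
Σt_A = 27.871 km; Σt_B = 18.64 km; Σ(ρt)_A = 78.258996; Σ(ρt)_B = 52.35976 (in km·g/cm³).
e = (27.871 − 18.64) − (78.258996 − 52.35976) / 3.399 = 1.61 km.

1.61 km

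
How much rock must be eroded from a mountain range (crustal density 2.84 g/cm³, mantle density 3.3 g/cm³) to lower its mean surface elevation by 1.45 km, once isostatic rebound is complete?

10.4 km

Net drop Δ = e − u = e − e ρ_c/ρ_m = e (ρ_m − ρ_c)/ρ_m.
e = Δ ρ_m/(ρ_m − ρ_c) = 1.45 km × 3.3/0.46 = 10.4 km.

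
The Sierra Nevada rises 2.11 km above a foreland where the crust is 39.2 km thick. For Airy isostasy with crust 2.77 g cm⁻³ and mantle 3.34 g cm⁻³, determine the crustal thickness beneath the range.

51.6 km

Root depth r = h ρ_c / (ρ_m − ρ_c) = 2.11 km × 2.77 / 0.57 = 10.25 km.
Total thickness = T + h + r = 39.2 km + 2.11 km + 10.25 km = 51.6 km.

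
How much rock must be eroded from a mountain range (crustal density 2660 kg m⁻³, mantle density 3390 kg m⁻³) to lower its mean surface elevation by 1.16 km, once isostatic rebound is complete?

5.39 km

Net drop Δ = e − u = e − e ρ_c/ρ_m = e (ρ_m − ρ_c)/ρ_m.
e = Δ ρ_m/(ρ_m − ρ_c) = 1.16 km × 3390/730 = 5.39 km.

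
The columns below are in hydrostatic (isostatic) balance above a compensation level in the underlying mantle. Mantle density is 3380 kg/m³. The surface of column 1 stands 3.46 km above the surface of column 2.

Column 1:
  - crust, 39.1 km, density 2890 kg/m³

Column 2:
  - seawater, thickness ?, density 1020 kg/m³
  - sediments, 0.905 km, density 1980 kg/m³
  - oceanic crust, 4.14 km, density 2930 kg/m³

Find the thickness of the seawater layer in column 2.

1.84 km

Take the compensation level at the base of the deeper column (depth z_c below the surface of column 1) and equate Σ ρ_i t_i down to z_c; mantle fills any gap and the z_c terms cancel.
Column 1: 39.1×2890 + (z_c − 39.1)×3380
Column 2: 3.46×0 + x×1020 + 0.905×1980 + 4.14×2930 + (z_c − 3.46 − 5.045 − x)×3380
The z_c×3380 term appears on both sides and cancels. Collect the known terms of each column as K = Σ(ρt)_known − 3380 × (depth of known layers): K_1 = 112999 − 3380×39.1 = −19159; K_2 = 13922.1 − 3380×(3.46 + 5.045) = −14824.8.
Balance: K_1 = K_2 − x×(3380 − 1020), so x = (K_2 − K_1)/(3380 − 1020) = 4334.2/2360 = 1.84 km.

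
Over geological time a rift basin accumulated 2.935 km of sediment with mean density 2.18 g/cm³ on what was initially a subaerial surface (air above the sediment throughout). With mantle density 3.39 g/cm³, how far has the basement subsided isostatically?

1.89 km

Subaerial load: s = t ρ_sed / ρ_m = 2.935 km × 2.18/3.39 = 1.89 km.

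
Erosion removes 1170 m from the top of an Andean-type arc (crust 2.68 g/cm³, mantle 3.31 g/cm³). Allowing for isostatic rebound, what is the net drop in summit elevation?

Rebound u = e ρ_c/ρ_m = 1170 m × 2.68/3.31 = 947.3 m.
Net surface drop = e − u = 1170 m − 947.3 m = e (ρ_m − ρ_c)/ρ_m = 223 m.

223 m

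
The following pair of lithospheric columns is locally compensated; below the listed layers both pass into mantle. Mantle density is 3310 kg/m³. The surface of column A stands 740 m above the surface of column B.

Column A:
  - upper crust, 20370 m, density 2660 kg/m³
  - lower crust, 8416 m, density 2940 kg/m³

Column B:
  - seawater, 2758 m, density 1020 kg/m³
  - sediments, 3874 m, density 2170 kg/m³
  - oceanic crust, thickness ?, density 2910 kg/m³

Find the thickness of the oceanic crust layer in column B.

7930 m

Take the compensation level at the base of the deeper column (depth z_c below the surface of column A) and equate Σ ρ_i t_i down to z_c; mantle fills any gap and the z_c terms cancel.
Column A: 20370×2660 + 8416×2940 + (z_c − 28786)×3310
Column B: 740×0 + 2758×1020 + 3874×2170 + x×2910 + (z_c − 740 − 6632 − x)×3310
The z_c×3310 term appears on both sides and cancels. Collect the known terms of each column as K = Σ(ρt)_known − 3310 × (depth of known layers): K_A = 78927240 − 3310×28786 = −16354420; K_B = 11219740 − 3310×(740 + 6632) = −13181580.
Balance: K_A = K_B − x×(3310 − 2910), so x = (K_B − K_A)/(3310 − 2910) = 3172840/400 = 7930 m.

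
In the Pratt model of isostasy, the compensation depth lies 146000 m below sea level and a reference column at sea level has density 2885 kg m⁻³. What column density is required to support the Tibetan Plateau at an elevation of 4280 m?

Pratt balance: ρ_ref D = ρ (D + h).
ρ = ρ_ref D/(D + h) = 2885 × 146000 m/(146000 m + 4280 m) = 2800 kg m⁻³.

2800 kg m⁻³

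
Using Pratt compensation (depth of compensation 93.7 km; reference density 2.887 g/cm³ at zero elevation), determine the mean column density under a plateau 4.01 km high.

Pratt balance: ρ_ref D = ρ (D + h).
ρ = ρ_ref D/(D + h) = 2.887 × 93.7 km/(93.7 km + 4.01 km) = 2.77 g/cm³.

2.77 g/cm³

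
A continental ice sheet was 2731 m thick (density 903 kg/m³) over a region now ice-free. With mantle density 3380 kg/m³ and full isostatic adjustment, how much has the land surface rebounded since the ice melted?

Removing the load lets mantle flow back in; uplift u satisfies ρ_ice t = ρ_m u.
u = t ρ_ice/ρ_m = 2731 m × 903/3380 = 730 m.

730 m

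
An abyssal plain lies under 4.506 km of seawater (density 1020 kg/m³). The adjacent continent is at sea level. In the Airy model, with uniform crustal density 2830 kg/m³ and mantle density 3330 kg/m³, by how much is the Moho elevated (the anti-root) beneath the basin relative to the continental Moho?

Isostatic balance requires: replacing crust with seawater at the top is compensated by replacing crust with mantle at the base: d (ρ_c − ρ_w) = a (ρ_m − ρ_c).
a = d (ρ_c − ρ_w)/(ρ_m − ρ_c) = 4.506 km × 1810/500 = 16.3 km.

16.3 km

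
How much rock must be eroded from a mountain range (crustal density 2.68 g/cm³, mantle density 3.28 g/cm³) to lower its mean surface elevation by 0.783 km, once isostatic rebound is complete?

Net drop Δ = e − u = e − e ρ_c/ρ_m = e (ρ_m − ρ_c)/ρ_m.
e = Δ ρ_m/(ρ_m − ρ_c) = 0.783 km × 3.28/0.6 = 4.28 km.

4.28 km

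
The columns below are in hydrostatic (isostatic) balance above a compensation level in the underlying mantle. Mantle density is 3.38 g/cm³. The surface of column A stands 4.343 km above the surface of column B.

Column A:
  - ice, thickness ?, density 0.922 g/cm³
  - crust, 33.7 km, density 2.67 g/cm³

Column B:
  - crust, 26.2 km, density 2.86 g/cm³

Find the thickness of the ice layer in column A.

Take the compensation level at the base of the deeper column (depth z_c below the surface of column A) and equate Σ ρ_i t_i down to z_c; mantle fills any gap and the z_c terms cancel.
Column A: x×0.922 + 33.7×2.67 + (z_c − 33.7 − x)×3.38
Column B: 4.343×0 + 26.2×2.86 + (z_c − 4.343 − 26.2)×3.38
The z_c×3.38 term appears on both sides and cancels. Collect the known terms of each column as K = Σ(ρt)_known − 3.38 × (depth of known layers): K_A = 89.979 − 3.38×33.7 = −23.927; K_B = 74.932 − 3.38×(4.343 + 26.2) = −28.30334.
Balance: K_A − x×(3.38 − 0.922) = K_B, so x = (K_A − K_B)/(3.38 − 0.922) = 4.37634/2.458 = 1.78 km.

1.78 km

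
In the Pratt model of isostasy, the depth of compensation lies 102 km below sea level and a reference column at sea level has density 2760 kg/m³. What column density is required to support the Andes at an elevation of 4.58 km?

2640 kg/m³

Pratt balance: ρ_ref D = ρ (D + h).
ρ = ρ_ref D/(D + h) = 2760 × 102 km/(102 km + 4.58 km) = 2640 kg/m³.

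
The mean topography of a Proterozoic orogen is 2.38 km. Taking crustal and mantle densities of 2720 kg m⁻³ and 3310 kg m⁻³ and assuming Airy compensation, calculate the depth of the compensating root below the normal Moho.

For local isostatic compensation: the weight of the topography is balanced by the buoyancy of the root, ρ_c h = (ρ_m − ρ_c) r.
r = h · ρ_c / (ρ_m − ρ_c) = 2.38 km × 2720 / (3310 − 2720) = 11 km.

11 km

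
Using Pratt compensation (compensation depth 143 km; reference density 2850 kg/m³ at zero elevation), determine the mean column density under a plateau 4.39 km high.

2770 kg/m³

Pratt balance: ρ_ref D = ρ (D + h).
ρ = ρ_ref D/(D + h) = 2850 × 143 km/(143 km + 4.39 km) = 2770 kg/m³.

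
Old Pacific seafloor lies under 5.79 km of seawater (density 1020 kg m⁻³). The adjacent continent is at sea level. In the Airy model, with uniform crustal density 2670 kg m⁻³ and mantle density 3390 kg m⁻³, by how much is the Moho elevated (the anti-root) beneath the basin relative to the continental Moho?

13.3 km

Equating mass per unit area of the two columns: replacing crust with seawater at the top is compensated by replacing crust with mantle at the base: d (ρ_c − ρ_w) = a (ρ_m − ρ_c).
a = d (ρ_c − ρ_w)/(ρ_m − ρ_c) = 5.79 km × 1650/720 = 13.3 km.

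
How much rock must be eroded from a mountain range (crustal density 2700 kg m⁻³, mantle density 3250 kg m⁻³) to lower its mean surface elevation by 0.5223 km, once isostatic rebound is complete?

3.09 km

Net drop Δ = e − u = e − e ρ_c/ρ_m = e (ρ_m − ρ_c)/ρ_m.
e = Δ ρ_m/(ρ_m − ρ_c) = 0.5223 km × 3250/550 = 3.09 km.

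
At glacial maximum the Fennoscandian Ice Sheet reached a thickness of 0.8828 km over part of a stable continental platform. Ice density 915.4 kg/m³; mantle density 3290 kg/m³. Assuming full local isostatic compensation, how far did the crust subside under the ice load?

0.246 km

Isostatic balance requires: the ice load ρ_ice t is balanced by mantle displaced below, ρ_m s.
s = t ρ_ice / ρ_m = 0.8828 km × 915.4/3290 = 0.246 km.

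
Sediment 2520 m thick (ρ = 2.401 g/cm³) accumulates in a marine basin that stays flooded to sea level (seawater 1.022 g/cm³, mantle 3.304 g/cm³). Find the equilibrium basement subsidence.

1520 m

Submarine loading: the sediment displaces seawater, and the subsidence is in turn flooded, so s (ρ_m − ρ_w) = t (ρ_sed − ρ_w).
s = 2520 m × (2.401 − 1.022) / (3.304 − 1.022) = 1520 m.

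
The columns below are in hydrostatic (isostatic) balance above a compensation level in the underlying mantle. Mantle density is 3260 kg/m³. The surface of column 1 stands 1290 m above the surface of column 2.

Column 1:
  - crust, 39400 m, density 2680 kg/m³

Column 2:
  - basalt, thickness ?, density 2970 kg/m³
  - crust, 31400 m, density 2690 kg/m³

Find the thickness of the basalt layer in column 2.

Take the compensation level at the base of the deeper column (depth z_c below the surface of column 1) and equate Σ ρ_i t_i down to z_c; mantle fills any gap and the z_c terms cancel.
Column 1: 39400×2680 + (z_c − 39400)×3260
Column 2: 1290×0 + x×2970 + 31400×2690 + (z_c − 1290 − 31400 − x)×3260
The z_c×3260 term appears on both sides and cancels. Collect the known terms of each column as K = Σ(ρt)_known − 3260 × (depth of known layers): K_1 = 105592000 − 3260×39400 = −22852000; K_2 = 84466000 − 3260×(1290 + 31400) = −22103400.
Balance: K_1 = K_2 − x×(3260 − 2970), so x = (K_2 − K_1)/(3260 − 2970) = 748600/290 = 2580 m.

2580 m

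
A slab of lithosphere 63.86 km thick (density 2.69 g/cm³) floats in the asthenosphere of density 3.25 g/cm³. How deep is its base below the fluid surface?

Draft d = t ρ_obj/ρ_fluid = 63.86 km × 2.69/3.25 = 52.9 km.

52.9 km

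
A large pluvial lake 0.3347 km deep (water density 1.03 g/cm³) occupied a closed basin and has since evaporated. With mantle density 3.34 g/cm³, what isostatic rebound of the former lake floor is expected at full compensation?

0.103 km

u = d ρ_w/ρ_m = 0.3347 km × 1.03/3.34 = 0.103 km.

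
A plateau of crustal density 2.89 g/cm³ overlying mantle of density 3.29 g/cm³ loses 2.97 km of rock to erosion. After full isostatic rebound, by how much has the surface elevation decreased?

Rebound u = e ρ_c/ρ_m = 2.97 km × 2.89/3.29 = 2.609 km.
Net surface drop = e − u = 2.97 km − 2.609 km = e (ρ_m − ρ_c)/ρ_m = 0.361 km.

0.361 km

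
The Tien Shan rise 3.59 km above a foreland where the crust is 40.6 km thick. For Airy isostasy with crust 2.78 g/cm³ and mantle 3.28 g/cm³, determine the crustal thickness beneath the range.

64.2 km

Root depth r = h ρ_c / (ρ_m − ρ_c) = 3.59 km × 2.78 / 0.5 = 19.96 km.
Total thickness = T + h + r = 40.6 km + 3.59 km + 19.96 km = 64.2 km.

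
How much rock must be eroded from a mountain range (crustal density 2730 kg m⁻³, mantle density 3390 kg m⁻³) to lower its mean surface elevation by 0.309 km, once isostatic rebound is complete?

1.59 km

Net drop Δ = e − u = e − e ρ_c/ρ_m = e (ρ_m − ρ_c)/ρ_m.
e = Δ ρ_m/(ρ_m − ρ_c) = 0.309 km × 3390/660 = 1.59 km.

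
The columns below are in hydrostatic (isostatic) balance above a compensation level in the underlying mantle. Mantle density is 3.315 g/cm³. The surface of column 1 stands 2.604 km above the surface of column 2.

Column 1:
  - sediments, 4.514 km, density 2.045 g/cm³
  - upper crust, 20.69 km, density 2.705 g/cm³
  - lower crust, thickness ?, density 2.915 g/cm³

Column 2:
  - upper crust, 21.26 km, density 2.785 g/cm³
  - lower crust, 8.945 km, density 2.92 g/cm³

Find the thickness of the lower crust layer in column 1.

Take the compensation level at the base of the deeper column (depth z_c below the surface of column 1) and equate Σ ρ_i t_i down to z_c; mantle fills any gap and the z_c terms cancel.
Column 1: 4.514×2.045 + 20.69×2.705 + x×2.915 + (z_c − 25.204 − x)×3.315
Column 2: 2.604×0 + 21.26×2.785 + 8.945×2.92 + (z_c − 2.604 − 30.205)×3.315
The z_c×3.315 term appears on both sides and cancels. Collect the known terms of each column as K = Σ(ρt)_known − 3.315 × (depth of known layers): K_1 = 65.19758 − 3.315×25.204 = −18.35368; K_2 = 85.3285 − 3.315×(2.604 + 30.205) = −23.433335.
Balance: K_1 − x×(3.315 − 2.915) = K_2, so x = (K_1 − K_2)/(3.315 − 2.915) = 5.07965/0.4 = 12.7 km.

12.7 km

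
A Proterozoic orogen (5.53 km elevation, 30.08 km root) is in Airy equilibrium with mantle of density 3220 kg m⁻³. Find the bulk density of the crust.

2720 kg m⁻³

ρ_c h = (ρ_m − ρ_c) r → ρ_c (h + r) = ρ_m r → ρ_c = ρ_m r / (h + r).
ρ_c = 3220 × 30.08 km / (5.53 km + 30.08 km) = 2720 kg m⁻³.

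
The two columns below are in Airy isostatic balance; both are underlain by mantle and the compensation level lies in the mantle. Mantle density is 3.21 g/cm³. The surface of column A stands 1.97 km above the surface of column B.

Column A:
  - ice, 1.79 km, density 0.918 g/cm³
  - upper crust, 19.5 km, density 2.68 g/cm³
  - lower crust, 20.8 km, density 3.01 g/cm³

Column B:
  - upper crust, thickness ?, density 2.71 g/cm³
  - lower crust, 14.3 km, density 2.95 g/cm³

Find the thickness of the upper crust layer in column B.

Take the compensation level at the base of the deeper column (depth z_c below the surface of column A) and equate Σ ρ_i t_i down to z_c; mantle fills any gap and the z_c terms cancel.
Column A: 1.79×0.918 + 19.5×2.68 + 20.8×3.01 + (z_c − 42.09)×3.21
Column B: 1.97×0 + x×2.71 + 14.3×2.95 + (z_c − 1.97 − 14.3 − x)×3.21
The z_c×3.21 term appears on both sides and cancels. Collect the known terms of each column as K = Σ(ρt)_known − 3.21 × (depth of known layers): K_A = 116.51122 − 3.21×42.09 = −18.59768; K_B = 42.185 − 3.21×(1.97 + 14.3) = −10.0417.
Balance: K_A = K_B − x×(3.21 − 2.71), so x = (K_B − K_A)/(3.21 − 2.71) = 8.55598/0.5 = 17.1 km.

17.1 km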